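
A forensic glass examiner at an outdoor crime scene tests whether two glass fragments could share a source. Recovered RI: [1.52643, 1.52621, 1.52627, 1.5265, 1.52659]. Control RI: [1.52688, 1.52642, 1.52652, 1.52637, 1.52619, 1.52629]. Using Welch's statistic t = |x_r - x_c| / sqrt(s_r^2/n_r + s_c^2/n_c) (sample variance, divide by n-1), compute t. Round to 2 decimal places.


Welch's t-criterion for glass RI comparison:
Recovered mean = sum / n_r = 7.632 / 5 = 1.5264
Control mean = sum / n_c = 9.15867 / 6 = 1.526445
Recovered sample variance s_r^2 = 2.5e-08
Control sample variance s_c^2 = 5.803e-08
Welch SE (unpooled) = sqrt(s_r^2/n_r + s_c^2/n_c) = sqrt(5e-09 + 9.67167e-09) = sqrt(1.46717e-08) = 0.000121127
|mean_r - mean_c| = 4.5e-05
t = 4.5e-05 / 0.000121127 = 0.37

0.37


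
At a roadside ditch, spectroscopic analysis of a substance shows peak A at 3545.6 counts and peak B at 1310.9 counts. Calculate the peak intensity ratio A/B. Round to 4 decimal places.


Spectral peak ratio:
Peak A = 3545.6 counts
Peak B = 1310.9 counts
Ratio = 3545.6 / 1310.9 = 2.7047

2.7047


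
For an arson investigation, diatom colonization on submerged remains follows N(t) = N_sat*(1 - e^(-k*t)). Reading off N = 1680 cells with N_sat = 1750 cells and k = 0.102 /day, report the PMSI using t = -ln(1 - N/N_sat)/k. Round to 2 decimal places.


PMSI from diatom colonization curve:
N / N_sat = 1680 / 1750 = 0.96
1 - N/N_sat = 0.04
ln(1 - N/N_sat) = -3.218876
t = -ln(1 - N/N_sat) / k = -(-3.218876) / 0.102 = 31.56 days

31.56


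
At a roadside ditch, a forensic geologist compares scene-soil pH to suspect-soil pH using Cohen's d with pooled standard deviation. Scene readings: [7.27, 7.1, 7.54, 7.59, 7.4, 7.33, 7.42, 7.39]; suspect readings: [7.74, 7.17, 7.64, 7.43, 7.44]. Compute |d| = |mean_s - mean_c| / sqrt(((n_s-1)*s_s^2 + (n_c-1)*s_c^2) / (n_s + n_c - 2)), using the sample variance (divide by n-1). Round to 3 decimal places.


Pooled-variance Cohen's d for soil pH comparison:
Scene mean = 59.04 / 8 = 7.38
Suspect mean = 37.42 / 5 = 7.484
Scene sample variance s_s^2 = 0.023543
Suspect sample variance s_c^2 = 0.04833
Pooled variance = ((n_s-1)*s_s^2 + (n_c-1)*s_c^2) / (n_s + n_c - 2) = 0.032556
Pooled SD = sqrt(0.032556) = 0.180433
Mean difference = -0.104
|d| = |-0.104| / 0.180433 = 0.576

0.576


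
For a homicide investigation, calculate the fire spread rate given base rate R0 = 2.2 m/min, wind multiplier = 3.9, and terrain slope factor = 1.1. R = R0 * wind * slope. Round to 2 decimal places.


Fire spread rate calculation:
R = R0 * wind_factor * slope_factor
= 2.2 * 3.9 * 1.1
= 8.58 * 1.1
= 9.44 m/min

9.44


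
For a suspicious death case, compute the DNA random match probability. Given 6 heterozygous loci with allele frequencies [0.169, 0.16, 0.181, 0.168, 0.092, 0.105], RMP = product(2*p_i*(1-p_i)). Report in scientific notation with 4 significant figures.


Computing RMP for 6 loci:
Locus 1: 2 * 0.169 * 0.831 = 0.280878
Locus 2: 2 * 0.16 * 0.84 = 0.2688
Locus 3: 2 * 0.181 * 0.819 = 0.296478
Locus 4: 2 * 0.168 * 0.832 = 0.279552
Locus 5: 2 * 0.092 * 0.908 = 0.167072
Locus 6: 2 * 0.105 * 0.895 = 0.18795
RMP = 1.965e-04

1.965e-04


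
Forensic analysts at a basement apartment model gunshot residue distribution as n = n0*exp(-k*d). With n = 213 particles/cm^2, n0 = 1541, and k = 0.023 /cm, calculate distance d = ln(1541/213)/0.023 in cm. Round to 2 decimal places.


GSR distance calculation:
n0/n = 1541 / 213 = 7.234742
ln(n0/n) = 1.978895
d = 1.978895 / 0.023 = 86.04 cm

86.04


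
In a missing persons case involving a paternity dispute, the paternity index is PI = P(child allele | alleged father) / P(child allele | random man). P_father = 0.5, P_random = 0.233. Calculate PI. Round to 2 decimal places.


Paternity Index calculation:
PI = P(allele|father) / P(allele|random)
PI = 0.5 / 0.233
PI = 2.15

2.15


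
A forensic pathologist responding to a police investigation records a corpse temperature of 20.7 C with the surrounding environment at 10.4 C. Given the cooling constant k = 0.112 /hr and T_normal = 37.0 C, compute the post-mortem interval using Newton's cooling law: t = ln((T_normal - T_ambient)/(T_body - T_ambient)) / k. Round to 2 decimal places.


Using Newton's law of cooling:
t = ln((T_normal - T_ambient) / (T_body - T_ambient)) / k
T_normal - T_ambient = 26.6
T_body - T_ambient = 10.3
Ratio = 2.582524
ln(ratio) = 0.948767
t = 0.948767 / 0.112 = 8.47 hours

8.47


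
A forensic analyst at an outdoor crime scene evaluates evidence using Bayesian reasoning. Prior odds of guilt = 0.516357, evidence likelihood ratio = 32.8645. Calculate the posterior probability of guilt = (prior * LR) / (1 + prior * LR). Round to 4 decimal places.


Bayesian evidence evaluation:
Posterior odds = prior_odds * LR = 0.516357 * 32.8645 = 16.96981
Posterior probability = posterior_odds / (1 + posterior_odds)
= 16.96981 / (1 + 16.96981)
= 16.96981 / 17.96981
= 0.9444

0.9444


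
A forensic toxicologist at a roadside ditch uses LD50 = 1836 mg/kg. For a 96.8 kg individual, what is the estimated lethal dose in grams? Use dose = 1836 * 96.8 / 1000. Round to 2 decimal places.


Lethal dose calculation:
Lethal dose = LD50 * body_weight / 1000
= 1836 * 96.8 / 1000
= 177724.8 / 1000
= 177.72 g

177.72


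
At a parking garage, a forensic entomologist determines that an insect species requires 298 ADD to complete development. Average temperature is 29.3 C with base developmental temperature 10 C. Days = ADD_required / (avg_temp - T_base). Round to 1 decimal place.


Insect development time:
Effective temperature = avg_temp - T_base = 29.3 - 10 = 19.3 C
Days = ADD / effective_temp = 298 / 19.3 = 15.4 days

15.4


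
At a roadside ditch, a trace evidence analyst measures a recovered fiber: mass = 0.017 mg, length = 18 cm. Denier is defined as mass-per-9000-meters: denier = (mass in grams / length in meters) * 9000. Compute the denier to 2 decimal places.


Denier calculation:
Mass in grams = 0.017 mg / 1000 = 0.000017 g
Length in meters = 18 cm / 100 = 0.18 m
Linear density = mass / length = 0.000017 / 0.18 = 0.00009444 g/m
Denier = (g/m) * 9000 = 0.00009444 * 9000 = 0.85

0.85


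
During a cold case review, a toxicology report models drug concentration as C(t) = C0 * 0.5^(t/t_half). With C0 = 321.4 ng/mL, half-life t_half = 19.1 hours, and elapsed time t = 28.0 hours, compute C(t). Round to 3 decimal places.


Drug concentration decay:
Number of half-lives = t / t_half = 28.0 / 19.1 = 1.465969
Decay factor = 0.5^1.465969 = 0.36199232
C(t) = 321.4 * 0.36199232 = 116.344 ng/mL

116.344


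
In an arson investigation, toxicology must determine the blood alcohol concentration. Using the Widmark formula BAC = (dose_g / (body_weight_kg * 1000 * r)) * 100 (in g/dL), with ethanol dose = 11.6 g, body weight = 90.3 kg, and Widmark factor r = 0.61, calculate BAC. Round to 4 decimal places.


Applying the Widmark formula:
BAC = (dose_g / (body_wt * 1000 * r)) * 100
Denominator = 90.3 * 1000 * 0.61 = 55083
BAC = (11.6 / 55083) * 100
BAC = 0.0211 g/dL

0.0211


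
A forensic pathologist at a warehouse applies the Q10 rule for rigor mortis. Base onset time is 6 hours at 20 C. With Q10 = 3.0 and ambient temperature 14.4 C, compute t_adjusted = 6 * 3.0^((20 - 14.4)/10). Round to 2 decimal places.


Rigor mortis time adjustment:
Exponent = (T_ref - T_actual) / 10 = (20 - 14.4) / 10 = 0.56
Q10 factor = 3.0^0.56 = 1.85007
t_adjusted = 6 * 1.85007 = 11.10 hours

11.10


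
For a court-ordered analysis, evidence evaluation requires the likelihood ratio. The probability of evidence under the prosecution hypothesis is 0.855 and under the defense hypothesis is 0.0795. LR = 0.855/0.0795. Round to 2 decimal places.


Likelihood ratio calculation:
LR = P(E|Hp) / P(E|Hd)
LR = 0.855 / 0.0795
LR = 10.75

10.75


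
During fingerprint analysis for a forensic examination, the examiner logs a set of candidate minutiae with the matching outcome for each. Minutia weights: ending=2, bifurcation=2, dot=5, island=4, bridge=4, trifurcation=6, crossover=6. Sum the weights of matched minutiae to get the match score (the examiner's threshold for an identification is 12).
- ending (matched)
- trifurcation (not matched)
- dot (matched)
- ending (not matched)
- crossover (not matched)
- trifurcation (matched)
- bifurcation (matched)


Weighted minutiae match score:
  ending: matched, +2 (running total 2)
  trifurcation: not matched, +0
  dot: matched, +5 (running total 7)
  ending: not matched, +0
  crossover: not matched, +0
  trifurcation: matched, +6 (running total 13)
  bifurcation: matched, +2 (running total 15)
Total score = 15
Threshold = 12; verdict = identification

15


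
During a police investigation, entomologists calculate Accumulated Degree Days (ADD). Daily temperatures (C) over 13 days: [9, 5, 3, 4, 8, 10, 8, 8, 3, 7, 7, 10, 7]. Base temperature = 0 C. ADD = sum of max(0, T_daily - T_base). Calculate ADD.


Computing ADD day by day:
Day 1: max(0, 9 - 0) = 9
Day 2: max(0, 5 - 0) = 5
Day 3: max(0, 3 - 0) = 3
Day 4: max(0, 4 - 0) = 4
Day 5: max(0, 8 - 0) = 8
Day 6: max(0, 10 - 0) = 10
Day 7: max(0, 8 - 0) = 8
Day 8: max(0, 8 - 0) = 8
Day 9: max(0, 3 - 0) = 3
Day 10: max(0, 7 - 0) = 7
Day 11: max(0, 7 - 0) = 7
Day 12: max(0, 10 - 0) = 10
Day 13: max(0, 7 - 0) = 7
Total ADD = 89

89


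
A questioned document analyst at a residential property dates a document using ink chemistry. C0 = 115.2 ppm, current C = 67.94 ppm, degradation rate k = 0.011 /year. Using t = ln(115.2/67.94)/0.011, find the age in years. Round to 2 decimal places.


Document age estimation:
C0/C = 115.2 / 67.94 = 1.695614
ln(C0/C) = 0.528045
t = 0.528045 / 0.011 = 48.00 years

48.00


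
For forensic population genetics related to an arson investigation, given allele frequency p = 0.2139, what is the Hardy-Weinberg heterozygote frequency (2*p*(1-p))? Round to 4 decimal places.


Hardy-Weinberg heterozygote frequency:
q = 1 - p = 1 - 0.2139 = 0.7861
2pq = 2 * 0.2139 * 0.7861 = 0.3363

0.3363


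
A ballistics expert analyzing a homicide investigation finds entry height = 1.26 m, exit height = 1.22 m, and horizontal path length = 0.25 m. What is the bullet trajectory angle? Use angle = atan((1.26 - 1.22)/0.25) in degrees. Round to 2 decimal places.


Bullet trajectory angle:
Height difference = 1.26 - 1.22 = 0.04 m
angle = atan(0.04 / 0.25)
angle = atan(0.16)
angle = 9.09 degrees

9.09


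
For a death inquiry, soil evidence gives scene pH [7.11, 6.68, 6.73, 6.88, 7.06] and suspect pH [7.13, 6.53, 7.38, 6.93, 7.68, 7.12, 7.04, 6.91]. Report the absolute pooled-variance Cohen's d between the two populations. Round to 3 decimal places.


Pooled-variance Cohen's d for soil pH comparison:
Scene mean = 34.46 / 5 = 6.892
Suspect mean = 56.72 / 8 = 7.09
Scene sample variance s_s^2 = 0.03677
Suspect sample variance s_c^2 = 0.115543
Pooled variance = ((n_s-1)*s_s^2 + (n_c-1)*s_c^2) / (n_s + n_c - 2) = 0.086898
Pooled SD = sqrt(0.086898) = 0.294785
Mean difference = -0.198
|d| = |-0.198| / 0.294785 = 0.672

0.672


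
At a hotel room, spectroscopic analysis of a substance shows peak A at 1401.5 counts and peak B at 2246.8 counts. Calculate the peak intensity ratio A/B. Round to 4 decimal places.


Spectral peak ratio:
Peak A = 1401.5 counts
Peak B = 2246.8 counts
Ratio = 1401.5 / 2246.8 = 0.6238

0.6238


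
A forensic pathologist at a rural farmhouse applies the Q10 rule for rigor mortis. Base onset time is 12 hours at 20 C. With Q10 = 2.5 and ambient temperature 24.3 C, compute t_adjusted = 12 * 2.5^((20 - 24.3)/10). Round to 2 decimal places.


Rigor mortis time adjustment:
Exponent = (T_ref - T_actual) / 10 = (20 - 24.3) / 10 = -0.43
Q10 factor = 2.5^-0.43 = 0.67435
t_adjusted = 12 * 0.67435 = 8.09 hours

8.09


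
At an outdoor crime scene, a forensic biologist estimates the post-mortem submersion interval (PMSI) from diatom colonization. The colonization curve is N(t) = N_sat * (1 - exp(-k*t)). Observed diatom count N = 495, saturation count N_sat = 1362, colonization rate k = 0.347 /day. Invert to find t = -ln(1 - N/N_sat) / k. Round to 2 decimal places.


PMSI from diatom colonization curve:
N / N_sat = 495 / 1362 = 0.363436
1 - N/N_sat = 0.636564
ln(1 - N/N_sat) = -0.45167
t = -ln(1 - N/N_sat) / k = -(-0.45167) / 0.347 = 1.30 days

1.30


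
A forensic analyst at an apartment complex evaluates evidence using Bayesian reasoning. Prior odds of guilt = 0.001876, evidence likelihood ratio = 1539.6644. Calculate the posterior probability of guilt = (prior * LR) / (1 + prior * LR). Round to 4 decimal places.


Bayesian evidence evaluation:
Posterior odds = prior_odds * LR = 0.001876 * 1539.6644 = 2.88841
Posterior probability = posterior_odds / (1 + posterior_odds)
= 2.88841 / (1 + 2.88841)
= 2.88841 / 3.88841
= 0.7428

0.7428


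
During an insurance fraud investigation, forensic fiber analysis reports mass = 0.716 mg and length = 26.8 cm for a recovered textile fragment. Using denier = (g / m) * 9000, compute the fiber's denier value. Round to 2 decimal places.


Denier calculation:
Mass in grams = 0.716 mg / 1000 = 0.000716 g
Length in meters = 26.8 cm / 100 = 0.268 m
Linear density = mass / length = 0.000716 / 0.268 = 0.00267164 g/m
Denier = (g/m) * 9000 = 0.00267164 * 9000 = 24.04

24.04


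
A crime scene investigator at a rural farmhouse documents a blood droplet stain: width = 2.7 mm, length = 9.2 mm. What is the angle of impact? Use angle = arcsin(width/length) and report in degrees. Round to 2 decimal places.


Blood spatter impact angle calculation:
width / length = 2.7 / 9.2 = 0.293478
angle = arcsin(0.293478)
angle = 17.07 degrees

17.07


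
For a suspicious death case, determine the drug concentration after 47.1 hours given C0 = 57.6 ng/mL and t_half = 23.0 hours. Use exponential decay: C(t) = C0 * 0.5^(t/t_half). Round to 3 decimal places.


Drug concentration decay:
Number of half-lives = t / t_half = 47.1 / 23.0 = 2.047826
Decay factor = 0.5^2.047826 = 0.24184825
C(t) = 57.6 * 0.24184825 = 13.930 ng/mL

13.930


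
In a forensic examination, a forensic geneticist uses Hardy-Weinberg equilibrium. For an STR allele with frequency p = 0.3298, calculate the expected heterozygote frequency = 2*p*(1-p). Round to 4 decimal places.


Hardy-Weinberg heterozygote frequency:
q = 1 - p = 1 - 0.3298 = 0.6702
2pq = 2 * 0.3298 * 0.6702 = 0.4421

0.4421


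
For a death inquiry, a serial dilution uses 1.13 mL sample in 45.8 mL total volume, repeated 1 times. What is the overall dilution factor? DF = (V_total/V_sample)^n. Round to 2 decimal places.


Dilution factor calculation:
Single dilution = V_total / V_sample = 45.8 / 1.13 ≈ 40.530973
Number of dilutions = 1
Total DF = (45.8 / 1.13)^1 (full precision, rounded at the end) = 40.53

40.53


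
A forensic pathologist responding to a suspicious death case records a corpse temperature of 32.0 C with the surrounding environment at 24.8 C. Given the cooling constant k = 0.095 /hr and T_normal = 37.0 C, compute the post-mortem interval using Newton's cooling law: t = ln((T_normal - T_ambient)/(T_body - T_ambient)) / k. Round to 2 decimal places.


Using Newton's law of cooling:
t = ln((T_normal - T_ambient) / (T_body - T_ambient)) / k
T_normal - T_ambient = 12.2
T_body - T_ambient = 7.2
Ratio = 1.694444
ln(ratio) = 0.527355
t = 0.527355 / 0.095 = 5.55 hours

5.55


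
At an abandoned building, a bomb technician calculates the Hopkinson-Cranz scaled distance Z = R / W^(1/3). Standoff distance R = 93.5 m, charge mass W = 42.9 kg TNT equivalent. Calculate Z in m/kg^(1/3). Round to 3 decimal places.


Scaled distance calculation:
W^(1/3) = 42.9^(1/3) = 3.50068
Z = R / W^(1/3) = 93.5 / 3.50068
Z = 26.709 m/kg^(1/3)

26.709


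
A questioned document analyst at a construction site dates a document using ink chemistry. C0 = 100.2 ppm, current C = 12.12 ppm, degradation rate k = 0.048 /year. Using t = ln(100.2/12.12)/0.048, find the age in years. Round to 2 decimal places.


Document age estimation:
C0/C = 100.2 / 12.12 = 8.267327
ln(C0/C) = 2.112311
t = 2.112311 / 0.048 = 44.01 years

44.01


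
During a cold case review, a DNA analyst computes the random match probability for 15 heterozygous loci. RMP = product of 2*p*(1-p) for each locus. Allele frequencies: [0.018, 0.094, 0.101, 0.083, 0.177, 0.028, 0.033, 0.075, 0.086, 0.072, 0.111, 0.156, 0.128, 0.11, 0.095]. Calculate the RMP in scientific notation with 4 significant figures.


Computing RMP for 15 loci:
Locus 1: 2 * 0.018 * 0.982 = 0.035352
Locus 2: 2 * 0.094 * 0.906 = 0.170328
Locus 3: 2 * 0.101 * 0.899 = 0.181598
Locus 4: 2 * 0.083 * 0.917 = 0.152222
Locus 5: 2 * 0.177 * 0.823 = 0.291342
Locus 6: 2 * 0.028 * 0.972 = 0.054432
Locus 7: 2 * 0.033 * 0.967 = 0.063822
Locus 8: 2 * 0.075 * 0.925 = 0.13875
Locus 9: 2 * 0.086 * 0.914 = 0.157208
Locus 10: 2 * 0.072 * 0.928 = 0.133632
Locus 11: 2 * 0.111 * 0.889 = 0.197358
Locus 12: 2 * 0.156 * 0.844 = 0.263328
Locus 13: 2 * 0.128 * 0.872 = 0.223232
Locus 14: 2 * 0.11 * 0.89 = 0.1958
Locus 15: 2 * 0.095 * 0.905 = 0.17195
RMP = 1.918e-13

1.918e-13


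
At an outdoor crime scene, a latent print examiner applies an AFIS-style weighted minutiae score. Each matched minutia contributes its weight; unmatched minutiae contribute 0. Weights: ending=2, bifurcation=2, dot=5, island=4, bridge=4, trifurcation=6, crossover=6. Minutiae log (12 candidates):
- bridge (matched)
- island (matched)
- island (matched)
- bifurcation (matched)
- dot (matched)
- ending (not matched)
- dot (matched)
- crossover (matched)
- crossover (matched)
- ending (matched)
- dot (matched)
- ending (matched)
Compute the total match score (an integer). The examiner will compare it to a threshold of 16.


Weighted minutiae match score:
  bridge: matched, +4 (running total 4)
  island: matched, +4 (running total 8)
  island: matched, +4 (running total 12)
  bifurcation: matched, +2 (running total 14)
  dot: matched, +5 (running total 19)
  ending: not matched, +0
  dot: matched, +5 (running total 24)
  crossover: matched, +6 (running total 30)
  crossover: matched, +6 (running total 36)
  ending: matched, +2 (running total 38)
  dot: matched, +5 (running total 43)
  ending: matched, +2 (running total 45)
Total score = 45
Threshold = 16; verdict = identification

45


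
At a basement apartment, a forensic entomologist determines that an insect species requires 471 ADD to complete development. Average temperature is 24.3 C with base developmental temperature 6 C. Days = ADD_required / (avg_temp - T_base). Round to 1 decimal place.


Insect development time:
Effective temperature = avg_temp - T_base = 24.3 - 6 = 18.3 C
Days = ADD / effective_temp = 471 / 18.3 = 25.7 days

25.7


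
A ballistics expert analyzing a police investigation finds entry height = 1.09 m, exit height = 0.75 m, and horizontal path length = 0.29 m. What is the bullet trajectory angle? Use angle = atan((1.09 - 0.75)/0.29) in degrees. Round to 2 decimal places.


Bullet trajectory angle:
Height difference = 1.09 - 0.75 = 0.34 m
angle = atan(0.34 / 0.29)
angle = atan(1.172414)
angle = 49.54 degrees

49.54


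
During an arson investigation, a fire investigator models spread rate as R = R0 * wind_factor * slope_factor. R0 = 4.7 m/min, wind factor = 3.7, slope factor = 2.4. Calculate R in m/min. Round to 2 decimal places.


Fire spread rate calculation:
R = R0 * wind_factor * slope_factor
= 4.7 * 3.7 * 2.4
= 17.39 * 2.4
= 41.74 m/min

41.74


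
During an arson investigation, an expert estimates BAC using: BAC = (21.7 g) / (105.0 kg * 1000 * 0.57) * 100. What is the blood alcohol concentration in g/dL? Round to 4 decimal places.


Applying the Widmark formula:
BAC = (dose_g / (body_wt * 1000 * r)) * 100
Denominator = 105.0 * 1000 * 0.57 = 59850
BAC = (21.7 / 59850) * 100
BAC = 0.0363 g/dL

0.0363


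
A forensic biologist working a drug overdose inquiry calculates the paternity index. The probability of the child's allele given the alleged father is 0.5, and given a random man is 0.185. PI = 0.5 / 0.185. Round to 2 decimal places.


Paternity Index calculation:
PI = P(allele|father) / P(allele|random)
PI = 0.5 / 0.185
PI = 2.70

2.70


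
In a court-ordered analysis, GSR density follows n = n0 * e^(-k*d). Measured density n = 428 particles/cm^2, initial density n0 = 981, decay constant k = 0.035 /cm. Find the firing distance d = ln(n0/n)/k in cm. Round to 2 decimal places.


GSR distance calculation:
n0/n = 981 / 428 = 2.292056
ln(n0/n) = 0.829449
d = 0.829449 / 0.035 = 23.70 cm

23.70


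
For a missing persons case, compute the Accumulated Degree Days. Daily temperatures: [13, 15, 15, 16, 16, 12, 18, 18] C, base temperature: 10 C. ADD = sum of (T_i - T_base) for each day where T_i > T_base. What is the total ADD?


Computing ADD day by day:
Day 1: max(0, 13 - 10) = 3
Day 2: max(0, 15 - 10) = 5
Day 3: max(0, 15 - 10) = 5
Day 4: max(0, 16 - 10) = 6
Day 5: max(0, 16 - 10) = 6
Day 6: max(0, 12 - 10) = 2
Day 7: max(0, 18 - 10) = 8
Day 8: max(0, 18 - 10) = 8
Total ADD = 43

43


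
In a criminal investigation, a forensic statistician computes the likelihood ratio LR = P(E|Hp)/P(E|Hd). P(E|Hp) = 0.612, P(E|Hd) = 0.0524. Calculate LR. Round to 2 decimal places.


Likelihood ratio calculation:
LR = P(E|Hp) / P(E|Hd)
LR = 0.612 / 0.0524
LR = 11.68

11.68


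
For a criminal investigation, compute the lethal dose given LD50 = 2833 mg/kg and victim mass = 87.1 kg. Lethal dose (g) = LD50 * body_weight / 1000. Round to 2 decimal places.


Lethal dose calculation:
Lethal dose = LD50 * body_weight / 1000
= 2833 * 87.1 / 1000
= 246754.3 / 1000
= 246.75 g

246.75


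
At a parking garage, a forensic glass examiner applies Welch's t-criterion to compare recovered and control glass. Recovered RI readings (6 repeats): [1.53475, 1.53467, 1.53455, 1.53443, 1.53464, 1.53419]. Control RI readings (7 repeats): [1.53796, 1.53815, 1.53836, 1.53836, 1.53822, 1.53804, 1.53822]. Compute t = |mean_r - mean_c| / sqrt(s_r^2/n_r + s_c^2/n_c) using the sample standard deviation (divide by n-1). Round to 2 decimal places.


Welch's t-criterion for glass RI comparison:
Recovered mean = sum / n_r = 9.20723 / 6 = 1.5345383
Control mean = sum / n_c = 10.76731 / 7 = 1.5381871
Recovered sample variance s_r^2 = 4.11367e-08
Control sample variance s_c^2 = 2.27571e-08
Welch SE (unpooled) = sqrt(s_r^2/n_r + s_c^2/n_c) = sqrt(6.85611e-09 + 3.25102e-09) = sqrt(1.01071e-08) = 0.000100534
|mean_r - mean_c| = 0.00364881
t = 0.00364881 / 0.000100534 = 36.29

36.29


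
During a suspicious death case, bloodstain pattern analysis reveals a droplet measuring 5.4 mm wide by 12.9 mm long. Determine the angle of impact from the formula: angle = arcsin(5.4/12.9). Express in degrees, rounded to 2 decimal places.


Blood spatter impact angle calculation:
width / length = 5.4 / 12.9 = 0.418605
angle = arcsin(0.418605)
angle = 24.75 degrees

24.75


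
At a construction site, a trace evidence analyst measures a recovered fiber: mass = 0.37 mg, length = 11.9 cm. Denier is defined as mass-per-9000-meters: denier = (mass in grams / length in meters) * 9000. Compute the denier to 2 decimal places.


Denier calculation:
Mass in grams = 0.37 mg / 1000 = 0.00037 g
Length in meters = 11.9 cm / 100 = 0.119 m
Linear density = mass / length = 0.00037 / 0.119 = 0.00310924 g/m
Denier = (g/m) * 9000 = 0.00310924 * 9000 = 27.98

27.98


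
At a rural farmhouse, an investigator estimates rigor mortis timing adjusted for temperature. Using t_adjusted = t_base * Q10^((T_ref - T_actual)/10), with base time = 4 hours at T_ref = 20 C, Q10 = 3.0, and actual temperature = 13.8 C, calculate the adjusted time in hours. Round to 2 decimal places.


Rigor mortis time adjustment:
Exponent = (T_ref - T_actual) / 10 = (20 - 13.8) / 10 = 0.62
Q10 factor = 3.0^0.62 = 1.97613
t_adjusted = 4 * 1.97613 = 7.90 hours

7.90


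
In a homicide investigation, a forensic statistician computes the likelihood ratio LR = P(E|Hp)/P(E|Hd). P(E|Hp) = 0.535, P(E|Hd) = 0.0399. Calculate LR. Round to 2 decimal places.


Likelihood ratio calculation:
LR = P(E|Hp) / P(E|Hd)
LR = 0.535 / 0.0399
LR = 13.41

13.41


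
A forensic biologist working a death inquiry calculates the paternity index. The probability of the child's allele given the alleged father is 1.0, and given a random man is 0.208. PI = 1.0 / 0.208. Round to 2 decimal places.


Paternity Index calculation:
PI = P(allele|father) / P(allele|random)
PI = 1.0 / 0.208
PI = 4.81

4.81


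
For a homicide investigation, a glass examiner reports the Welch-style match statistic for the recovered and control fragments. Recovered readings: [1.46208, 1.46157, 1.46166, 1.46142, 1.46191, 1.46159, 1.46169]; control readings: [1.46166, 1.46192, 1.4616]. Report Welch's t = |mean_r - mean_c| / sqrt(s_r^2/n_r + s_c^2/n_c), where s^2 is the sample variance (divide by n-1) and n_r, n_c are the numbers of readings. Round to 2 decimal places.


Welch's t-criterion for glass RI comparison:
Recovered mean = sum / n_r = 10.23192 / 7 = 1.4617029
Control mean = sum / n_c = 4.38518 / 3 = 1.4617267
Recovered sample variance s_r^2 = 4.95905e-08
Control sample variance s_c^2 = 2.89333e-08
Welch SE (unpooled) = sqrt(s_r^2/n_r + s_c^2/n_c) = sqrt(7.08435e-09 + 9.64444e-09) = sqrt(1.67288e-08) = 0.00012934
|mean_r - mean_c| = 2.38095e-05
t = 2.38095e-05 / 0.00012934 = 0.18

0.18


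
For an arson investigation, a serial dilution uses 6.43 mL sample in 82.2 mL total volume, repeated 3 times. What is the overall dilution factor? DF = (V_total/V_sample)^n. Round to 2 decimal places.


Dilution factor calculation:
Single dilution = V_total / V_sample = 82.2 / 6.43 ≈ 12.783826
Number of dilutions = 3
Total DF = (82.2 / 6.43)^3 (full precision, rounded at the end) = 2089.21

2089.21


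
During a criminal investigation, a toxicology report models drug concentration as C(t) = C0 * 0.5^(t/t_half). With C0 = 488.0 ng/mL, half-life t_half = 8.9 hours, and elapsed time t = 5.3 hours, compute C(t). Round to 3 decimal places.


Drug concentration decay:
Number of half-lives = t / t_half = 5.3 / 8.9 = 0.595506
Decay factor = 0.5^0.595506 = 0.6618123
C(t) = 488.0 * 0.6618123 = 322.964 ng/mL

322.964


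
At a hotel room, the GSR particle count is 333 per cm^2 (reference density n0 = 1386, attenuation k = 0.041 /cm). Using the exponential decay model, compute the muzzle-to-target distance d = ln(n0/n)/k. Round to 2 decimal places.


GSR distance calculation:
n0/n = 1386 / 333 = 4.162162
ln(n0/n) = 1.426035
d = 1.426035 / 0.041 = 34.78 cm

34.78


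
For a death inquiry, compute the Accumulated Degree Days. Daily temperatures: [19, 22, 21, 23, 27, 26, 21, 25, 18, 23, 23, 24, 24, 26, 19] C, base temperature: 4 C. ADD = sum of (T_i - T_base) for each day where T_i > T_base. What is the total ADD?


Computing ADD day by day:
Day 1: max(0, 19 - 4) = 15
Day 2: max(0, 22 - 4) = 18
Day 3: max(0, 21 - 4) = 17
Day 4: max(0, 23 - 4) = 19
Day 5: max(0, 27 - 4) = 23
Day 6: max(0, 26 - 4) = 22
Day 7: max(0, 21 - 4) = 17
Day 8: max(0, 25 - 4) = 21
Day 9: max(0, 18 - 4) = 14
Day 10: max(0, 23 - 4) = 19
Day 11: max(0, 23 - 4) = 19
Day 12: max(0, 24 - 4) = 20
Day 13: max(0, 24 - 4) = 20
Day 14: max(0, 26 - 4) = 22
Day 15: max(0, 19 - 4) = 15
Total ADD = 281

281


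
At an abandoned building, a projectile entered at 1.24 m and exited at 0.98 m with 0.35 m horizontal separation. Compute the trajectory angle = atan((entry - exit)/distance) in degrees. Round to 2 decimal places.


Bullet trajectory angle:
Height difference = 1.24 - 0.98 = 0.26 m
angle = atan(0.26 / 0.35)
angle = atan(0.742857)
angle = 36.61 degrees

36.61


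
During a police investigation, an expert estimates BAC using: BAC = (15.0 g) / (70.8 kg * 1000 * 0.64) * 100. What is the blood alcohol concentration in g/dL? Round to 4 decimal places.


Applying the Widmark formula:
BAC = (dose_g / (body_wt * 1000 * r)) * 100
Denominator = 70.8 * 1000 * 0.64 = 45312
BAC = (15.0 / 45312) * 100
BAC = 0.0331 g/dL

0.0331


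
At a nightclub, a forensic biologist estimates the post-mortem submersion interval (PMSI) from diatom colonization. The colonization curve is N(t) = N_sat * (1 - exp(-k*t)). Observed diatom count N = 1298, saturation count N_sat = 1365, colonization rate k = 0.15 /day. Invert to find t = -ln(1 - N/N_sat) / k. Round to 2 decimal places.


PMSI from diatom colonization curve:
N / N_sat = 1298 / 1365 = 0.950916
1 - N/N_sat = 0.049084
ln(1 - N/N_sat) = -3.014222
t = -ln(1 - N/N_sat) / k = -(-3.014222) / 0.15 = 20.09 days

20.09


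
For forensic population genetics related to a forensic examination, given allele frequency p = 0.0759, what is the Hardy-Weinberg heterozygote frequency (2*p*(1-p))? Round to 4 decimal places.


Hardy-Weinberg heterozygote frequency:
q = 1 - p = 1 - 0.0759 = 0.9241
2pq = 2 * 0.0759 * 0.9241 = 0.1403

0.1403


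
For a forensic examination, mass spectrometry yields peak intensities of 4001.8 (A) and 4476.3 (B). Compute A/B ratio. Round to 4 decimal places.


Spectral peak ratio:
Peak A = 4001.8 counts
Peak B = 4476.3 counts
Ratio = 4001.8 / 4476.3 = 0.8940

0.8940


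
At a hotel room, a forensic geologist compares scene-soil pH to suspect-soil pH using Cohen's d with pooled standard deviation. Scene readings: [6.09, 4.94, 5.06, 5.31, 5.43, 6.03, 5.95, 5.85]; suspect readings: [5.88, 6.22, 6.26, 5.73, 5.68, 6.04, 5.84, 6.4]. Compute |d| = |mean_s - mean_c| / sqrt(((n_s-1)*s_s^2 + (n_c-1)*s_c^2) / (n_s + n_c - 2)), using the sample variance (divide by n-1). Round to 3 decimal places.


Pooled-variance Cohen's d for soil pH comparison:
Scene mean = 44.66 / 8 = 5.5825
Suspect mean = 48.05 / 8 = 6.00625
Scene sample variance s_s^2 = 0.206821
Suspect sample variance s_c^2 = 0.07037
Pooled variance = ((n_s-1)*s_s^2 + (n_c-1)*s_c^2) / (n_s + n_c - 2) = 0.138596
Pooled SD = sqrt(0.138596) = 0.372285
Mean difference = -0.42375
|d| = |-0.42375| / 0.372285 = 1.138

1.138


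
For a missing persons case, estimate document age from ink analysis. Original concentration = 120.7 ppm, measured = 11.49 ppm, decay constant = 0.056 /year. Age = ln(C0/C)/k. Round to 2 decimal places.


Document age estimation:
C0/C = 120.7 / 11.49 = 10.504787
ln(C0/C) = 2.351831
t = 2.351831 / 0.056 = 42.00 years

42.00


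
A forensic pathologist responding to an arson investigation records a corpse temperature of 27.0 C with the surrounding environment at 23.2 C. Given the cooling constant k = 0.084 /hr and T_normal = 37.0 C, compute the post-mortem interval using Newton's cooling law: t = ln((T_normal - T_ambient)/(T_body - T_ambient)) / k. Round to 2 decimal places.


Using Newton's law of cooling:
t = ln((T_normal - T_ambient) / (T_body - T_ambient)) / k
T_normal - T_ambient = 13.8
T_body - T_ambient = 3.8
Ratio = 3.631579
ln(ratio) = 1.289668
t = 1.289668 / 0.084 = 15.35 hours

15.35


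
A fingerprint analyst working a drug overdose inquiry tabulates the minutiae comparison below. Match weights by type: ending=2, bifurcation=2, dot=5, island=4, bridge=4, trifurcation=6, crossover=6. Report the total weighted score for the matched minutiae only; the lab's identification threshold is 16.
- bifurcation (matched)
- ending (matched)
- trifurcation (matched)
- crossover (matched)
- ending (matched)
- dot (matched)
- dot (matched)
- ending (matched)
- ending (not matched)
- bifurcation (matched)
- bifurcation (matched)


Weighted minutiae match score:
  bifurcation: matched, +2 (running total 2)
  ending: matched, +2 (running total 4)
  trifurcation: matched, +6 (running total 10)
  crossover: matched, +6 (running total 16)
  ending: matched, +2 (running total 18)
  dot: matched, +5 (running total 23)
  dot: matched, +5 (running total 28)
  ending: matched, +2 (running total 30)
  ending: not matched, +0
  bifurcation: matched, +2 (running total 32)
  bifurcation: matched, +2 (running total 34)
Total score = 34
Threshold = 16; verdict = identification

34


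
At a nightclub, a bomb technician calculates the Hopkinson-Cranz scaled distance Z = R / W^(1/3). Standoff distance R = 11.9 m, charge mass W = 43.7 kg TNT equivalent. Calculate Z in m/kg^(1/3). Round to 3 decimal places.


Scaled distance calculation:
W^(1/3) = 43.7^(1/3) = 3.522307
Z = R / W^(1/3) = 11.9 / 3.522307
Z = 3.378 m/kg^(1/3)

3.378


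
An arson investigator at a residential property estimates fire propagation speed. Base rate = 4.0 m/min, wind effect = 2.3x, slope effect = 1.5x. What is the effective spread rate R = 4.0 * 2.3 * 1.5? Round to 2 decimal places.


Fire spread rate calculation:
R = R0 * wind_factor * slope_factor
= 4.0 * 2.3 * 1.5
= 9.2 * 1.5
= 13.80 m/min

13.80


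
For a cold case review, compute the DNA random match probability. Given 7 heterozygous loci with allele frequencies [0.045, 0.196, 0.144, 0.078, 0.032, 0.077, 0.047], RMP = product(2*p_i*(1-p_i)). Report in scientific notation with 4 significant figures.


Computing RMP for 7 loci:
Locus 1: 2 * 0.045 * 0.955 = 0.08595
Locus 2: 2 * 0.196 * 0.804 = 0.315168
Locus 3: 2 * 0.144 * 0.856 = 0.246528
Locus 4: 2 * 0.078 * 0.922 = 0.143832
Locus 5: 2 * 0.032 * 0.968 = 0.061952
Locus 6: 2 * 0.077 * 0.923 = 0.142142
Locus 7: 2 * 0.047 * 0.953 = 0.089582
RMP = 7.577e-07

7.577e-07


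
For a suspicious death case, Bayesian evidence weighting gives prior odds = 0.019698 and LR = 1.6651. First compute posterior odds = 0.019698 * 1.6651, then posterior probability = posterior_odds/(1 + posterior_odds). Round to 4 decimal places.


Bayesian evidence evaluation:
Posterior odds = prior_odds * LR = 0.019698 * 1.6651 = 0.03279914
Posterior probability = posterior_odds / (1 + posterior_odds)
= 0.03279914 / (1 + 0.03279914)
= 0.03279914 / 1.03279914
= 0.0318

0.0318


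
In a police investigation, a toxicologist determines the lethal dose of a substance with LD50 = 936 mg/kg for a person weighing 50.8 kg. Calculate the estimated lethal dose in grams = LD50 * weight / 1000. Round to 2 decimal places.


Lethal dose calculation:
Lethal dose = LD50 * body_weight / 1000
= 936 * 50.8 / 1000
= 47548.8 / 1000
= 47.55 g

47.55


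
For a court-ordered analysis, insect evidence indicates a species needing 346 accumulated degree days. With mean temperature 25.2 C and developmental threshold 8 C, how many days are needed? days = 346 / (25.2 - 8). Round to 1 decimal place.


Insect development time:
Effective temperature = avg_temp - T_base = 25.2 - 8 = 17.2 C
Days = ADD / effective_temp = 346 / 17.2 = 20.1 days

20.1


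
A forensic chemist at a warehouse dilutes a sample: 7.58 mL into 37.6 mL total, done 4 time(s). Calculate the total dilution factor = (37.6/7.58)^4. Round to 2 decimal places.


Dilution factor calculation:
Single dilution = V_total / V_sample = 37.6 / 7.58 ≈ 4.960422
Number of dilutions = 4
Total DF = (37.6 / 7.58)^4 (full precision, rounded at the end) = 605.44

605.44


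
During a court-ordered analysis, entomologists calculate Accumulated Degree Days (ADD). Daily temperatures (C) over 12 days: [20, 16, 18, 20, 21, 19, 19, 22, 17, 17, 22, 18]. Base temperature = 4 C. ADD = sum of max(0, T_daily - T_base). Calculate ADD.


Computing ADD day by day:
Day 1: max(0, 20 - 4) = 16
Day 2: max(0, 16 - 4) = 12
Day 3: max(0, 18 - 4) = 14
Day 4: max(0, 20 - 4) = 16
Day 5: max(0, 21 - 4) = 17
Day 6: max(0, 19 - 4) = 15
Day 7: max(0, 19 - 4) = 15
Day 8: max(0, 22 - 4) = 18
Day 9: max(0, 17 - 4) = 13
Day 10: max(0, 17 - 4) = 13
Day 11: max(0, 22 - 4) = 18
Day 12: max(0, 18 - 4) = 14
Total ADD = 181

181


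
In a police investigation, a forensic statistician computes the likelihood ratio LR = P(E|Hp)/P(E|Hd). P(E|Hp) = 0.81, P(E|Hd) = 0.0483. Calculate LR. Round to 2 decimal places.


Likelihood ratio calculation:
LR = P(E|Hp) / P(E|Hd)
LR = 0.81 / 0.0483
LR = 16.77

16.77


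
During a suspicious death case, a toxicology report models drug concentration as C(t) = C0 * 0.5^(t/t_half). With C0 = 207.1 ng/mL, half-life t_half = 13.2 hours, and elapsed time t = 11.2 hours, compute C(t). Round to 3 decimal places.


Drug concentration decay:
Number of half-lives = t / t_half = 11.2 / 13.2 = 0.848485
Decay factor = 0.5^0.848485 = 0.55536763
C(t) = 207.1 * 0.55536763 = 115.017 ng/mL

115.017


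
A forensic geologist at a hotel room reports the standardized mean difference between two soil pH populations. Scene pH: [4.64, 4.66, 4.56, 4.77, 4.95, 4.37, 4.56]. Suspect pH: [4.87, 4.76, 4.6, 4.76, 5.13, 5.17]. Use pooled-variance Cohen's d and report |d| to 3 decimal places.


Pooled-variance Cohen's d for soil pH comparison:
Scene mean = 32.51 / 7 = 4.644286
Suspect mean = 29.29 / 6 = 4.881667
Scene sample variance s_s^2 = 0.033162
Suspect sample variance s_c^2 = 0.050777
Pooled variance = ((n_s-1)*s_s^2 + (n_c-1)*s_c^2) / (n_s + n_c - 2) = 0.041169
Pooled SD = sqrt(0.041169) = 0.202901
Mean difference = -0.237381
|d| = |-0.237381| / 0.202901 = 1.170

1.170


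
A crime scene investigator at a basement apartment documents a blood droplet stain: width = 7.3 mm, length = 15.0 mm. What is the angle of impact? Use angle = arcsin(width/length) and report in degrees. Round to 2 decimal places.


Blood spatter impact angle calculation:
width / length = 7.3 / 15.0 = 0.486667
angle = arcsin(0.486667)
angle = 29.12 degrees

29.12


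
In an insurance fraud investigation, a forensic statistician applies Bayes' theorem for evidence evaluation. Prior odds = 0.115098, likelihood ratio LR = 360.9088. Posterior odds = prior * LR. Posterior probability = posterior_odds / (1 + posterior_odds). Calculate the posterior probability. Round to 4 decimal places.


Bayesian evidence evaluation:
Posterior odds = prior_odds * LR = 0.115098 * 360.9088 = 41.53988
Posterior probability = posterior_odds / (1 + posterior_odds)
= 41.53988 / (1 + 41.53988)
= 41.53988 / 42.53988
= 0.9765

0.9765


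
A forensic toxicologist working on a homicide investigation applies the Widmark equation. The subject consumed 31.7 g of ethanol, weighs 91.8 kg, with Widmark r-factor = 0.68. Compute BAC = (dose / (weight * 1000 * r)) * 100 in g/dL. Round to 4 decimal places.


Applying the Widmark formula:
BAC = (dose_g / (body_wt * 1000 * r)) * 100
Denominator = 91.8 * 1000 * 0.68 = 62424
BAC = (31.7 / 62424) * 100
BAC = 0.0508 g/dL

0.0508


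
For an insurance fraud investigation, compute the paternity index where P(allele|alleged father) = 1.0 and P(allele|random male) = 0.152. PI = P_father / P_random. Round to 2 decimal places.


Paternity Index calculation:
PI = P(allele|father) / P(allele|random)
PI = 1.0 / 0.152
PI = 6.58

6.58


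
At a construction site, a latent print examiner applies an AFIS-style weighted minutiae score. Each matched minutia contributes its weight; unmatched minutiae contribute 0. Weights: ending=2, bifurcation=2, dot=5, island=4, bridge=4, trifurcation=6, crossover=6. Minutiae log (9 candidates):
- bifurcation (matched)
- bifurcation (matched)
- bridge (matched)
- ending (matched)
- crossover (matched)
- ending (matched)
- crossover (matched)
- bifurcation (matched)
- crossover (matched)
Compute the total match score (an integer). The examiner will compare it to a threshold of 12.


Weighted minutiae match score:
  bifurcation: matched, +2 (running total 2)
  bifurcation: matched, +2 (running total 4)
  bridge: matched, +4 (running total 8)
  ending: matched, +2 (running total 10)
  crossover: matched, +6 (running total 16)
  ending: matched, +2 (running total 18)
  crossover: matched, +6 (running total 24)
  bifurcation: matched, +2 (running total 26)
  crossover: matched, +6 (running total 32)
Total score = 32
Threshold = 12; verdict = identification

32


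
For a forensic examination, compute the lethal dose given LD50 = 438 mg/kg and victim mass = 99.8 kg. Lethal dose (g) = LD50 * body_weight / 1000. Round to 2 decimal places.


Lethal dose calculation:
Lethal dose = LD50 * body_weight / 1000
= 438 * 99.8 / 1000
= 43712.4 / 1000
= 43.71 g

43.71


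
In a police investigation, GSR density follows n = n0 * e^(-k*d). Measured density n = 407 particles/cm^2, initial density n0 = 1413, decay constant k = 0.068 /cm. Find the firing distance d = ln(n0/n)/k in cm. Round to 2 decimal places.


GSR distance calculation:
n0/n = 1413 / 407 = 3.471744
ln(n0/n) = 1.244657
d = 1.244657 / 0.068 = 18.30 cm

18.30
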